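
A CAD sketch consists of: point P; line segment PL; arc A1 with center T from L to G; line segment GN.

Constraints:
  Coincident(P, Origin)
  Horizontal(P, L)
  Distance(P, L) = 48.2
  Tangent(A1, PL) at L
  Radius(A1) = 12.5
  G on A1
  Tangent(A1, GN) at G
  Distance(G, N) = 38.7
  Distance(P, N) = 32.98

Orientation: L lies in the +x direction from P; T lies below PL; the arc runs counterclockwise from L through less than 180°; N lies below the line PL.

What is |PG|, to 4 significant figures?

39.59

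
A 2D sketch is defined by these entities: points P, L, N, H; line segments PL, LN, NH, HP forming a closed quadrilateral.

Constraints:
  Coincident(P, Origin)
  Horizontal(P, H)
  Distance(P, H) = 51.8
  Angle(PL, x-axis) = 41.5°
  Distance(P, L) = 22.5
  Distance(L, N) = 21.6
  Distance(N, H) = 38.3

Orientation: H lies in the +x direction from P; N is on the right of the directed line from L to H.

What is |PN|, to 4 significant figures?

15.49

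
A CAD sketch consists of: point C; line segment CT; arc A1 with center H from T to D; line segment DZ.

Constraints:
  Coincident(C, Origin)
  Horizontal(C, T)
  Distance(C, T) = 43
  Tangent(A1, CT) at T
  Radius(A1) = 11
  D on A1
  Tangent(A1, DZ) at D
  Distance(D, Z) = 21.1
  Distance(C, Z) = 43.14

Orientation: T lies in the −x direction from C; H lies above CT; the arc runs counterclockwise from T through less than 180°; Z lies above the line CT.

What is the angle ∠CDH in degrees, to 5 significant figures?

168.20°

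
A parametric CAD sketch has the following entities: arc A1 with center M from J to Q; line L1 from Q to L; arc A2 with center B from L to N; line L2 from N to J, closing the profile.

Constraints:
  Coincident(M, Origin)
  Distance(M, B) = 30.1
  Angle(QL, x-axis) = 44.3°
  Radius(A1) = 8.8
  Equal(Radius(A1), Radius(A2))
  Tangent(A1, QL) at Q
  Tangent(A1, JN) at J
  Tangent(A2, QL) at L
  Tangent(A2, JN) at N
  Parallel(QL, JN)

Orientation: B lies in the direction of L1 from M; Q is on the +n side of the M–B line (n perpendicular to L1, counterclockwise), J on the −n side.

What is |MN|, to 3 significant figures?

31.4

The slot axis is L1's direction at 44.3°, so u = (cos 44.3°, sin 44.3°) = (0.716, 0.698) and n = (−sin 44.3°, cos 44.3°) = (-0.698, 0.716). M is at the origin and B lies 30.1 along u from M, so B = 30.1·u = (21.5, 21.0). Tangency of A1 to both parallel lines with radius 8.8 puts Q and J at M ± 8.8·n: Q = (-6.15, 6.30), J = (6.15, -6.30). Equal radii place L and N the same way about B: L = B + 8.8·n = (15.4, 27.3), N = B − 8.8·n = (27.7, 14.7). Then |MN| = |N − M| = 31.4.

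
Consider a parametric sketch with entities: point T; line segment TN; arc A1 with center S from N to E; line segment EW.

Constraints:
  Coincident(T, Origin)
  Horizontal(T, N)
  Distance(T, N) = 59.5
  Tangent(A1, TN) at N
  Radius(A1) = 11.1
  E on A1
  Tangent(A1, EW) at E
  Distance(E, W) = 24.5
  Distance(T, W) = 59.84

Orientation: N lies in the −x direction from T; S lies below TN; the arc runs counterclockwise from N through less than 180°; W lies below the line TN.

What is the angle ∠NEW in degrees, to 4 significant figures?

110.4°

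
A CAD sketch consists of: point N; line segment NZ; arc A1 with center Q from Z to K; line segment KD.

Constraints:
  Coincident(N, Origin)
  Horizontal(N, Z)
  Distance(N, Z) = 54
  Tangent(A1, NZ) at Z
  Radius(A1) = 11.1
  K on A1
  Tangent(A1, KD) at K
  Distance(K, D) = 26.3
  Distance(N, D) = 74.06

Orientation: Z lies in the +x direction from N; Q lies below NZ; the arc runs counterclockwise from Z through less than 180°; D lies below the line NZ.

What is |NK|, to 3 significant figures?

49.4

N is at the origin; NZ is horizontal with |NZ| = 54.0 and Z on the +x side, so Z = (54.0, 0.00). Since A1 is tangent to NZ there, QZ ⟂ NZ, so Q = Z + (0, -11.1) = (54.0, -11.1). Since QK ⟂ KD (tangency), |QD| = √(11.1² + 26.3²) = 28.5 regardless of where K sits on A1. So D lies on both circle(N, 74.06) and circle(Q, 28.5); the below-NZ intersection is D = (63.6, -38.0). K is the foot of the tangent from D: K = (45.8, -18.6).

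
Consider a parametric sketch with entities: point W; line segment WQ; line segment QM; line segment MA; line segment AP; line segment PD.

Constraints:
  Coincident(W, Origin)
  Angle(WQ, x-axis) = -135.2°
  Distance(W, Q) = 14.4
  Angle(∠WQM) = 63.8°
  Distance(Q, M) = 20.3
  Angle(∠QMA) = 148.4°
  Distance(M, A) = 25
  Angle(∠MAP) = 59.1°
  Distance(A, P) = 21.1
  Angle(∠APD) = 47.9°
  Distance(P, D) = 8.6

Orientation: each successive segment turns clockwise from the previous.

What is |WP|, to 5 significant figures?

19.270

∠QMA = 148.4° gives MA at 77.000° from the x-axis; with |MA| = 25.0, A = (-11.069, 33.452). ∠MAP = 59.1° gives AP at -43.900° from the x-axis; with |AP| = 21.1, P = (4.1347, 18.821). Then |WP| = |P − W| = 19.270.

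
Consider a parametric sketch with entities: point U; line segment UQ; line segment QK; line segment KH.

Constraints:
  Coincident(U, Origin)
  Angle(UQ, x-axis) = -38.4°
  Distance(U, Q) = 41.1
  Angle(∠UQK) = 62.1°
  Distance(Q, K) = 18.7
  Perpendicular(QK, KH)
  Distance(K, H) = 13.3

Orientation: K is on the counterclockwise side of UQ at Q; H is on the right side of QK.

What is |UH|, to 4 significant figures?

49.63

U is at the origin; UQ runs at -38.4° with length 41.1, so Q = 41.1·(cos -38.4°, sin -38.4°) = (32.21, -25.53). ∠UQK = 62.1°, so QK runs at -38.4° + (180° − 62.1°) = 79.50° from the x-axis; with |QK| = 18.7, K = Q + 18.7·(cos 79.50°, sin 79.50°) = (35.62, -7.142). QK is perpendicular to KH; with |KH| = 13.3 on the right of QK, H = K + 13.3·(0.9833, -0.1822) = (48.69, -9.566). Then |UH| = |H − U| = 49.63.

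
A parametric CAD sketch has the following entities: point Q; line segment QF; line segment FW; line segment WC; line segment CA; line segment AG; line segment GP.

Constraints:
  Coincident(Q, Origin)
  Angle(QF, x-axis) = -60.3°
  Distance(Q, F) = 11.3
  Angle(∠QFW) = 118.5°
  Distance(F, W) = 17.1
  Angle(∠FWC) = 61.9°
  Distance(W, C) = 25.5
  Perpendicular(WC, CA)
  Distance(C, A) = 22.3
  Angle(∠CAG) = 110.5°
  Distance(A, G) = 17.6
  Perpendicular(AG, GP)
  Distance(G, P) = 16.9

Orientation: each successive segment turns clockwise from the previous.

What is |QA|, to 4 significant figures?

9.418

Q is at the origin; QF runs at -60.3° with length 11.3, so F = (5.599, -9.816). ∠QFW = 118.5° gives FW at -121.8° from the x-axis; with |FW| = 17.1, W = (-3.412, -24.35). ∠FWC = 61.9° gives WC at 120.1° from the x-axis; with |WC| = 25.5, C = (-16.20, -2.287). WC is perpendicular to CA, so CA runs at 30.10°; with |CA| = 22.3, A = (3.092, 8.896). Then |QA| = |A − Q| = 9.418.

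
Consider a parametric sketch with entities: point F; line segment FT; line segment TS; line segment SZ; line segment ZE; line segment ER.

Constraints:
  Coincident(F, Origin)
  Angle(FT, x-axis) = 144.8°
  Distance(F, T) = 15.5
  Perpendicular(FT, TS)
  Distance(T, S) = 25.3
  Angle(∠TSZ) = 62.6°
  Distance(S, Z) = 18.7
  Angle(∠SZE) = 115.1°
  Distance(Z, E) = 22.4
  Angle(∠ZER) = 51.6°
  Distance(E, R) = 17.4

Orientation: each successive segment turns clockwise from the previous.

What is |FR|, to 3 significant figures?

14.2

F is at the origin; FT runs at 144.8° with length 15.5, so T = (-12.7, 8.93). The perpendicularity gives TS at right angles to FT, so TS runs at 54.8°; with |TS| = 25.3, S = (1.92, 29.6). ∠TSZ = 62.6° gives SZ at -62.6° from the x-axis; with |SZ| = 18.7, Z = (10.5, 13.0). ∠SZE = 115.1° gives ZE at -128° from the x-axis; with |ZE| = 22.4, E = (-3.11, -4.76). ∠ZER = 51.6° gives ER at 104° from the x-axis; with |ER| = 17.4, R = (-7.35, 12.1). Then |FR| = |R − F| = 14.2.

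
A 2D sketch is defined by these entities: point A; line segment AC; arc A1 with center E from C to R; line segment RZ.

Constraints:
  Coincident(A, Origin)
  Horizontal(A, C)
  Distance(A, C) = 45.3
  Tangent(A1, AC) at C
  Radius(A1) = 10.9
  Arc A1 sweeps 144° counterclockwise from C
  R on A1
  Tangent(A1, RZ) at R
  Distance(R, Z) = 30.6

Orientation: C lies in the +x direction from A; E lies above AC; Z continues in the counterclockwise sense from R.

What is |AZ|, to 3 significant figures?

46.3

A is at the origin; AC is horizontal with |AC| = 45.3 and C on the +x side, so C = (45.3, 0.00). A1 meets AC tangentially, so EC is at right angles to AC, so E = C + (0, 10.9) = (45.3, 10.9). On A1, C sits at bearing -90° from E; a 144° counterclockwise sweep puts R at bearing 54°, so R = E + 10.9·(cos 54°, sin 54°) = (51.7, 19.7). The tangent condition forces ER to be normal to RZ, so RZ runs along (−sin 54°, cos 54°); with |RZ| = 30.6, Z = (27.0, 37.7). Then |AZ| = |Z − A| = 46.3.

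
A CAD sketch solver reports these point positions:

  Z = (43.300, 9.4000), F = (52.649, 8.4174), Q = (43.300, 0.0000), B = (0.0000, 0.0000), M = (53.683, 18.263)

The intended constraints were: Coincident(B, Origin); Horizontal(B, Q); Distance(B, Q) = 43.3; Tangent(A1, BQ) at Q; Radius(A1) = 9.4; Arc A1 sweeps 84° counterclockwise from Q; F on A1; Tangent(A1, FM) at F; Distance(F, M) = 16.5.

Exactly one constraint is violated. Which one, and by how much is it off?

Distance(F, M) = 16.5 — off by 6.60.

B = (0.00, 0.00) ✓; B.y = 0.00, Q.y = 0.00 ✓; |BQ| = 43.30 ✓; ∠(ZQ, QB) = 90.00° ✓; |ZQ| = 9.400 ✓; bearing(Z→F) − bearing(Z→Q) = 84.00° ✓; |ZF| = 9.400 ✓; ∠(ZF, FM) = 90.00° ✓; |FM| = 9.900 ✗.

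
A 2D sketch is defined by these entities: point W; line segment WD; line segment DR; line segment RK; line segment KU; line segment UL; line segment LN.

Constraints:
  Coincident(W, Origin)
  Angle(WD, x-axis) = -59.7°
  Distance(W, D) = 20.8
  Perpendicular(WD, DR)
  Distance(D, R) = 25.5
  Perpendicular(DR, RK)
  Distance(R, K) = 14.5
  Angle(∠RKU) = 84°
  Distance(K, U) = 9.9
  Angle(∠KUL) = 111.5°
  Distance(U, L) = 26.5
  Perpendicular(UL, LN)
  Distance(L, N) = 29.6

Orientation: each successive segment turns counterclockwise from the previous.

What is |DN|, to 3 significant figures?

42.1

W is at the origin; WD runs at -59.7° with length 20.8, so D = (10.5, -18.0). WD is perpendicular to DR, so DR runs at 30.3°; with |DR| = 25.5, R = (32.5, -5.09). DR ⟂ RK, so RK runs at 120°; with |RK| = 14.5, K = (25.2, 7.43). ∠RKU = 84.0° gives KU at -144° from the x-axis; with |KU| = 9.9, U = (17.2, 1.57). ∠KUL = 111.5° gives UL at -75.2° from the x-axis; with |UL| = 26.5, L = (24.0, -24.1). UL ⟂ LN, so LN runs at 14.8°; with |LN| = 29.6, N = (52.6, -16.5). Then |DN| = |N − D| = 42.1.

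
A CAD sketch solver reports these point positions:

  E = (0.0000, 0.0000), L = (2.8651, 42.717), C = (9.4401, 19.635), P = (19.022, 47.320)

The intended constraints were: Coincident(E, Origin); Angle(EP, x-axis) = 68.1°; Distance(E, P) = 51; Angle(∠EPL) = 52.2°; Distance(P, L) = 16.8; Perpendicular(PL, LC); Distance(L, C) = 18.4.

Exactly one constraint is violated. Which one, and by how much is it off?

Distance(L, C) = 18.4 — off by 5.60.

E = (0.00, 0.00) ✓; EP at 68.10° ✓; |EP| = 51.00 ✓; ∠EPL = 52.20° ✓; |PL| = 16.80 ✓; ∠(PL, LC) = 90.00° ✓; |LC| = 24.00 ✗.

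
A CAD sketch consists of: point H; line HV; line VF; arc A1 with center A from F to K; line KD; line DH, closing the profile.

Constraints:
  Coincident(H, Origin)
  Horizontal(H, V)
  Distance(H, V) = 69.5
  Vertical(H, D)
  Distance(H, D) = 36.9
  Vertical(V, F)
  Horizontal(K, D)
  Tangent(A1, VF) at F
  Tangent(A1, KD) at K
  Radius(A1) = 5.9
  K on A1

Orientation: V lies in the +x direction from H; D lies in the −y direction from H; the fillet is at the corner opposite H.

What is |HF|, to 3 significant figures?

76.1

H is at the origin; H and V share the same y with |HV| = 69.5 and V on the +x side, so V = (69.5, 0.00). HD is vertical with |HD| = 36.9 and D on the −y side, so D = (0.00, -36.9). The virtual corner opposite H is at (69.5, -36.9). Since A1 is tangent to VF there, AF ⟂ VF and tangency of A1 to KD means the radius AK is perpendicular to KD, with radius 5.9, so the center A sits 5.9 in from both sides at A = (63.6, -31.0). That places the tangent points at F = (69.5, -31.0) on VF and K = (63.6, -36.9) on KD. Then |HF| = |F − H| = 76.1.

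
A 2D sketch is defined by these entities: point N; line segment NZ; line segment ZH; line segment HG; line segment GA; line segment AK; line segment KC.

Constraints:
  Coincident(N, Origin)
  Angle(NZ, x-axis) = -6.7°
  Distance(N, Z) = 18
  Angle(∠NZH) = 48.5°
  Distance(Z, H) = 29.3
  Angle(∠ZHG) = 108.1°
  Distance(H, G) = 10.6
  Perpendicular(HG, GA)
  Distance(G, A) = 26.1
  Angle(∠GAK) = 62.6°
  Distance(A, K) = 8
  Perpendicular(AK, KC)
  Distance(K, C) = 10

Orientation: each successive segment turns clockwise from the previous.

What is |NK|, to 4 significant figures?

4.279

N is at the origin; NZ runs at -6.7° with length 18.0, so Z = (17.88, -2.100). ∠NZH = 48.5° gives ZH at -138.2° from the x-axis; with |ZH| = 29.3, H = (-3.965, -21.63). ∠ZHG = 108.1° gives HG at 149.9° from the x-axis; with |HG| = 10.6, G = (-13.14, -16.31). HG is perpendicular to GA, so GA runs at 59.90°; with |GA| = 26.1, A = (-0.04655, 6.267). ∠GAK = 62.6° gives AK at -57.50° from the x-axis; with |AK| = 8.0, K = (4.252, -0.4801). Then |NK| = |K − N| = 4.279.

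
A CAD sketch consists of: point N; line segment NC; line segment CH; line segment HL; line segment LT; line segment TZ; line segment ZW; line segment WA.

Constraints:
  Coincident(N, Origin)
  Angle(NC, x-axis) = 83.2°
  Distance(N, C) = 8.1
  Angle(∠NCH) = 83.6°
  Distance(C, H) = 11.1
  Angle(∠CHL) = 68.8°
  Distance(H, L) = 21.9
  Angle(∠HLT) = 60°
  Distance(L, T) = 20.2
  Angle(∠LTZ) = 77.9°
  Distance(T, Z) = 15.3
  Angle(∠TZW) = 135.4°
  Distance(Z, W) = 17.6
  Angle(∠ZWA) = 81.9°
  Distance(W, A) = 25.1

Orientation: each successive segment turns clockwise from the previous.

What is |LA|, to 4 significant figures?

8.619

∠TZW = 135.4° gives ZW at -31.10° from the x-axis; with |ZW| = 17.6, W = (20.61, 0.1361). ∠ZWA = 81.9° gives WA at -129.2° from the x-axis; with |WA| = 25.1, A = (4.749, -19.32). Then |LA| = |A − L| = 8.619.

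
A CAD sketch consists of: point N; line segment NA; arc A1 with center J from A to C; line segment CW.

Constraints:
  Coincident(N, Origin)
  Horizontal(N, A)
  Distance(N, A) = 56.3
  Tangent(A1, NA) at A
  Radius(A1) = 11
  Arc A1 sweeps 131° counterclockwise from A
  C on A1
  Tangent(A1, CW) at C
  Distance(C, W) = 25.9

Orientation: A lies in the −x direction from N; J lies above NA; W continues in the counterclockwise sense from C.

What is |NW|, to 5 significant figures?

75.165

N is at the origin; N and A share the same y with |NA| = 56.3 and A on the −x side, so A = (-56.300, 0.0000). The tangent condition forces JA to be normal to NA, so J = A + (0, 11) = (-56.300, 11.000). On A1, A sits at bearing -90° from J; a 131° counterclockwise sweep puts C at bearing 41°, so C = J + 11.0·(cos 41°, sin 41°) = (-47.998, 18.217). A1 meets CW tangentially, so JC is at right angles to CW, so CW runs along (−sin 41°, cos 41°); with |CW| = 25.9, W = (-64.990, 37.764). Then |NW| = |W − N| = 75.165.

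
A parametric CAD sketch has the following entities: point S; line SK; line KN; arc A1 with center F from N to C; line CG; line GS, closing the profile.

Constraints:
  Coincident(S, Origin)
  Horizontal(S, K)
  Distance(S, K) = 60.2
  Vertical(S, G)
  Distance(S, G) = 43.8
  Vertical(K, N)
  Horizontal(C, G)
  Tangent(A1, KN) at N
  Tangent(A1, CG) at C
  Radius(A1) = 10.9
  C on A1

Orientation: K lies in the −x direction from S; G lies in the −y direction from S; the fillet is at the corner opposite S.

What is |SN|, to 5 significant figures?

68.604

The virtual corner opposite S is at (-60.200, -43.800). A1 meets KN tangentially, so FN is at right angles to KN and the tangent condition forces FC to be normal to CG, with radius 10.9, so the center F sits 10.9 in from both sides at F = (-49.300, -32.900). That places the tangent points at N = (-60.200, -32.900) on KN and C = (-49.300, -43.800) on CG. Then |SN| = |N − S| = 68.604.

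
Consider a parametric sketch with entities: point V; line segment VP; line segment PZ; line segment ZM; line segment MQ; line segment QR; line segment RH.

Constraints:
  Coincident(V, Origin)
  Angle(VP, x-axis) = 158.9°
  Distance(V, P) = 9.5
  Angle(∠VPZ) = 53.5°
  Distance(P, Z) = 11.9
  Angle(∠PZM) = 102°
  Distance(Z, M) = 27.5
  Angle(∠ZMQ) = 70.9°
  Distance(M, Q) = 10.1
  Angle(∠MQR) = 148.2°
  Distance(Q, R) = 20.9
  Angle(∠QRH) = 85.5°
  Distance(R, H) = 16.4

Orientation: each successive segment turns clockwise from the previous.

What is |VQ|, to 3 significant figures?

18.1

∠PZM = 102.0° gives ZM at -45.6° from the x-axis; with |ZM| = 27.5, M = (20.4, -9.85). ∠ZMQ = 70.9° gives MQ at -155° from the x-axis; with |MQ| = 10.1, Q = (11.3, -14.2). Then |VQ| = |Q − V| = 18.1.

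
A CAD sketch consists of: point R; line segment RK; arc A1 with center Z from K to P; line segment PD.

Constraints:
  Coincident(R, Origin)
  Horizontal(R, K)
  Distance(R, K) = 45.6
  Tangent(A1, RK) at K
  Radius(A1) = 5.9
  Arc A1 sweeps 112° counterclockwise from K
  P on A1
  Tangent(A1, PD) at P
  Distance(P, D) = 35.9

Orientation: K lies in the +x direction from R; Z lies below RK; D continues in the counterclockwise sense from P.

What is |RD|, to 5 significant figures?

67.707

On A1, K sits at bearing 90° from Z; a 112° counterclockwise sweep puts P at bearing 202°, so P = Z + 5.9·(cos 202°, sin 202°) = (40.130, -8.1102). A1 meets PD tangentially, so ZP is at right angles to PD, so PD runs along (−sin 202°, cos 202°); with |PD| = 35.9, D = (53.578, -41.396). Then |RD| = |D − R| = 67.707.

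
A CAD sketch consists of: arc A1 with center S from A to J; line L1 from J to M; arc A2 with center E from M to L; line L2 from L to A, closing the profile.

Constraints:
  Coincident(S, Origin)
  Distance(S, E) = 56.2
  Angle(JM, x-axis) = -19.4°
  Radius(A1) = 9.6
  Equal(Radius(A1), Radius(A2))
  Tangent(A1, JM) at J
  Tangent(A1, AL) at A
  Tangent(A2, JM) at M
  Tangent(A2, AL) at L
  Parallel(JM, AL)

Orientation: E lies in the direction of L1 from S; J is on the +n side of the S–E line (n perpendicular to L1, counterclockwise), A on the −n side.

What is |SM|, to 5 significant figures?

57.014

Tangency of A1 to both parallel lines with radius 9.6 puts J and A at S ± 9.6·n: J = (3.1887, 9.0549), A = (-3.1887, -9.0549). Equal radii place M and L the same way about E: M = E + 9.6·n = (56.198, -9.6125), L = E − 9.6·n = (49.820, -27.722). Then |SM| = |M − S| = 57.014.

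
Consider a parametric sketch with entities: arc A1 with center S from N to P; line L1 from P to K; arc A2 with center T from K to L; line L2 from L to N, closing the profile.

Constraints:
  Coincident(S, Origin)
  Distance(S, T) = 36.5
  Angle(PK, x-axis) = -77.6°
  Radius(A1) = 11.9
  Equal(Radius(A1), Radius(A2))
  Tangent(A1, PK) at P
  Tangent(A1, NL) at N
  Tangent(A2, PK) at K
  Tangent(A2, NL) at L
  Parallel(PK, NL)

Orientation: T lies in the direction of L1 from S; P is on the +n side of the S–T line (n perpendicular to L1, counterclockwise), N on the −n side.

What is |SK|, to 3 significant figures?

38.4

The slot axis is L1's direction at -77.6°, so u = (cos -77.6°, sin -77.6°) = (0.215, -0.977) and n = (−sin -77.6°, cos -77.6°) = (0.977, 0.215). S is at the origin and T lies 36.5 along u from S, so T = 36.5·u = (7.84, -35.6). Tangency of A1 to both parallel lines with radius 11.9 puts P and N at S ± 11.9·n: P = (11.6, 2.56), N = (-11.6, -2.56). Equal radii place K and L the same way about T: K = T + 11.9·n = (19.5, -33.1), L = T − 11.9·n = (-3.78, -38.2). Then |SK| = |K − S| = 38.4.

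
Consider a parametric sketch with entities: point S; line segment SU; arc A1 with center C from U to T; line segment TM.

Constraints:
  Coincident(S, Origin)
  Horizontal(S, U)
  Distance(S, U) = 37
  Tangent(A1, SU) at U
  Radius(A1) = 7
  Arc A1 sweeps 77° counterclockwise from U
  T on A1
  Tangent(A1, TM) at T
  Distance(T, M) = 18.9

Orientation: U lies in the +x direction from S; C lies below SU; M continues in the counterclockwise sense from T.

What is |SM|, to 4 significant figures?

35.22

S is at the origin; SU is horizontal with |SU| = 37.0 and U on the +x side, so U = (37.00, 0.000). A1 meets SU tangentially, so CU is at right angles to SU, so C = U + (0, -7) = (37.00, -7.000). On A1, U sits at bearing 90° from C; a 77° counterclockwise sweep puts T at bearing 167°, so T = C + 7.0·(cos 167°, sin 167°) = (30.18, -5.425). Since A1 is tangent to TM there, CT ⟂ TM, so TM runs along (−sin 167°, cos 167°); with |TM| = 18.9, M = (25.93, -23.84). Then |SM| = |M − S| = 35.22.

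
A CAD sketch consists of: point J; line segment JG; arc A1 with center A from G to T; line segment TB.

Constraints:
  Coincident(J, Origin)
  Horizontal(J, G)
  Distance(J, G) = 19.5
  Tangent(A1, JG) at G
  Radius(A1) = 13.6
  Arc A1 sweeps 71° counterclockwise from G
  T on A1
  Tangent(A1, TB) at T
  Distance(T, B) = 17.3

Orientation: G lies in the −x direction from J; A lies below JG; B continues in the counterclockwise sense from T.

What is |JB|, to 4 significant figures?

45.77

J is at the origin; JG is horizontal with |JG| = 19.5 and G on the −x side, so G = (-19.50, 0.000). Tangency of A1 to JG means the radius AG is perpendicular to JG, so A = G + (0, -13.6) = (-19.50, -13.60). On A1, G sits at bearing 90° from A; a 71° counterclockwise sweep puts T at bearing 161°, so T = A + 13.6·(cos 161°, sin 161°) = (-32.36, -9.172). A1 meets TB tangentially, so AT is at right angles to TB, so TB runs along (−sin 161°, cos 161°); with |TB| = 17.3, B = (-37.99, -25.53). Then |JB| = |B − J| = 45.77.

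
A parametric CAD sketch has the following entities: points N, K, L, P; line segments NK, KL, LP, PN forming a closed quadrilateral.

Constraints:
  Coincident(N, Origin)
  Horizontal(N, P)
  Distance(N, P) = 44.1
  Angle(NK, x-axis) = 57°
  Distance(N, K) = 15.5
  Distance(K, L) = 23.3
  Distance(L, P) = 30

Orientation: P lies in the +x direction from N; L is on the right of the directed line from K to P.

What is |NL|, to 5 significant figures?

18.058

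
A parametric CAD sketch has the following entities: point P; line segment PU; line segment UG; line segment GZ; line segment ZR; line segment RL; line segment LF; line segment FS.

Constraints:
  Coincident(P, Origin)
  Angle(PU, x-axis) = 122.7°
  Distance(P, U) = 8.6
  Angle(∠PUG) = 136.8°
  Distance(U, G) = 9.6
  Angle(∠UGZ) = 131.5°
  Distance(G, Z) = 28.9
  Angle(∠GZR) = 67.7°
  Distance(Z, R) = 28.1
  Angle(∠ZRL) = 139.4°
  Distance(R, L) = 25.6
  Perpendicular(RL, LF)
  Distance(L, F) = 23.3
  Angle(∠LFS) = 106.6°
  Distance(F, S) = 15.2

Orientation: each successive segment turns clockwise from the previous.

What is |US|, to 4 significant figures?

2.317

P is at the origin; PU runs at 122.7° with length 8.6, so U = (-4.646, 7.237). ∠PUG = 136.8° gives UG at 79.50° from the x-axis; with |UG| = 9.6, G = (-2.897, 16.68). ∠UGZ = 131.5° gives GZ at 31.00° from the x-axis; with |GZ| = 28.9, Z = (21.88, 31.56). ∠GZR = 67.7° gives ZR at -81.30° from the x-axis; with |ZR| = 28.1, R = (26.13, 3.784). ∠ZRL = 139.4° gives RL at -121.9° from the x-axis; with |RL| = 25.6, L = (12.60, -17.95). The perpendicularity gives LF at right angles to RL, so LF runs at 148.1°; with |LF| = 23.3, F = (-7.183, -5.637). ∠LFS = 106.6° gives FS at 74.70° from the x-axis; with |FS| = 15.2, S = (-3.172, 9.024). Then |US| = |S − U| = 2.317.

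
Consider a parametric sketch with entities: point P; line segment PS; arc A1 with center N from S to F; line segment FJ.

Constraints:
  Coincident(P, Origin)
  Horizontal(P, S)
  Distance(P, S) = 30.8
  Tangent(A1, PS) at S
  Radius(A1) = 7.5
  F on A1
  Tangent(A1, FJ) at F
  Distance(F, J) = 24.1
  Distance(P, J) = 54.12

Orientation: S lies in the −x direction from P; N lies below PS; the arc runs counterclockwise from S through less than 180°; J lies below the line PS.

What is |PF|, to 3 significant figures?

38.0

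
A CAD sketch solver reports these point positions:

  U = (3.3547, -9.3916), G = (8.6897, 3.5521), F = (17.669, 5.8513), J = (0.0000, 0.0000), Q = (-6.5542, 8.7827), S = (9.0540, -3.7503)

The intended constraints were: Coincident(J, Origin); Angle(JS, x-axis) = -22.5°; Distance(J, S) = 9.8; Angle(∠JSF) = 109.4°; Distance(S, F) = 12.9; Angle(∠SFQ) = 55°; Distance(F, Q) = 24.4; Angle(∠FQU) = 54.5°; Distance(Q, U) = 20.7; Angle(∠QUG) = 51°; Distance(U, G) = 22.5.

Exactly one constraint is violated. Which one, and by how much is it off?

Distance(U, G) = 22.5 — off by 8.50.

J = (0.00, 0.00) ✓; JS at -22.50° ✓; |JS| = 9.800 ✓; ∠JSF = 109.4° ✓; |SF| = 12.90 ✓; ∠SFQ = 55.00° ✓; |FQ| = 24.40 ✓; ∠FQU = 54.50° ✓; |QU| = 20.70 ✓; ∠QUG = 51.00° ✓; |UG| = 14.00 ✗.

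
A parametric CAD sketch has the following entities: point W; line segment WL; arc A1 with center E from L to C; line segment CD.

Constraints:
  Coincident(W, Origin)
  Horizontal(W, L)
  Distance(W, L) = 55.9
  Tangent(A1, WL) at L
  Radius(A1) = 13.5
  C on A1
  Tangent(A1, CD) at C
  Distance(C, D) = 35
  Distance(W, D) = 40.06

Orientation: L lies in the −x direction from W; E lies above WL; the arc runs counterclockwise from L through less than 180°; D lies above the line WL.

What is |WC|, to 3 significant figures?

45.6

W is at the origin; WL is horizontal with |WL| = 55.9 and L on the −x side, so L = (-55.9, 0.00). Tangency of A1 to WL means the radius EL is perpendicular to WL, so E = L + (0, 13.5) = (-55.9, 13.5). Since EC ⟂ CD (tangency), |ED| = √(13.5² + 35.0²) = 37.5 regardless of where C sits on A1. So D lies on both circle(W, 40.06) and circle(E, 37.5); the above-WL intersection is D = (-23.5, 32.4). C is the foot of the tangent from D: C = (-45.3, 5.08).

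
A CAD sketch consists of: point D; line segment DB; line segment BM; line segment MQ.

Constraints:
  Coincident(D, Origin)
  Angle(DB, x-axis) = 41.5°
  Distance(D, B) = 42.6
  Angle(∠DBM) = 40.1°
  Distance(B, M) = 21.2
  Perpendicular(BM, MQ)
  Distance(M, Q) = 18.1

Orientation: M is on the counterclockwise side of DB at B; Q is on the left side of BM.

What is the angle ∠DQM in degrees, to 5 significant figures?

129.36°

D is at the origin; DB runs at 41.5° with length 42.6, so B = 42.6·(cos 41.5°, sin 41.5°) = (31.906, 28.228). ∠DBM = 40.1°, so BM runs at 41.5° + (180° − 40.1°) = 181.40° from the x-axis; with |BM| = 21.2, M = B + 21.2·(cos 181.40°, sin 181.40°) = (10.712, 27.710). BM is perpendicular to MQ; with |MQ| = 18.1 on the left of BM, Q = M + 18.1·(0.024432, -0.99970) = (11.154, 9.6151). Then cos ∠DQM = QD·QM / (|QD||QM|), giving 129.36°.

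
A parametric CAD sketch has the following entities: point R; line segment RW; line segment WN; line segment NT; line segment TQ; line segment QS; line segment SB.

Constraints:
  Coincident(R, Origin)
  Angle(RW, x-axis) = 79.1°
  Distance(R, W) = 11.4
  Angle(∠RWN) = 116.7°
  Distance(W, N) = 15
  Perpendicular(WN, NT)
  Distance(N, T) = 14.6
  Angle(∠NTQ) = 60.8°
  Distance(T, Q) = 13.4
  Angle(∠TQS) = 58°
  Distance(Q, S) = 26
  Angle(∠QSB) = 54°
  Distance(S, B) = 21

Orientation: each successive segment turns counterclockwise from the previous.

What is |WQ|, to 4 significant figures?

8.713

WN ⟂ NT, so NT runs at -127.6°; with |NT| = 14.6, T = (-18.64, 8.779). ∠NTQ = 60.8° gives TQ at -8.400° from the x-axis; with |TQ| = 13.4, Q = (-5.381, 6.822). Then |WQ| = |Q − W| = 8.713.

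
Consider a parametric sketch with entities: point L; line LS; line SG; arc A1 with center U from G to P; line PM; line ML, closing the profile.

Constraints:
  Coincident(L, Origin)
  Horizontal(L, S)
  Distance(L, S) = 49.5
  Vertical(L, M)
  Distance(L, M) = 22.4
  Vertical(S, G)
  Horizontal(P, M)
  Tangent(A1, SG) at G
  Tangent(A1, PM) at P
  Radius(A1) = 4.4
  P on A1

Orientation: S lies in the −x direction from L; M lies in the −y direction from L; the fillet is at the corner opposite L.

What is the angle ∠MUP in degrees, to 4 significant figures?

84.43°

The virtual corner opposite L is at (-49.50, -22.40). The tangent condition forces UG to be normal to SG and since A1 is tangent to PM there, UP ⟂ PM, with radius 4.4, so the center U sits 4.4 in from both sides at U = (-45.10, -18.00). That places the tangent points at G = (-49.50, -18.00) on SG and P = (-45.10, -22.40) on PM. Then cos ∠MUP = UM·UP / (|UM||UP|), giving 84.43°.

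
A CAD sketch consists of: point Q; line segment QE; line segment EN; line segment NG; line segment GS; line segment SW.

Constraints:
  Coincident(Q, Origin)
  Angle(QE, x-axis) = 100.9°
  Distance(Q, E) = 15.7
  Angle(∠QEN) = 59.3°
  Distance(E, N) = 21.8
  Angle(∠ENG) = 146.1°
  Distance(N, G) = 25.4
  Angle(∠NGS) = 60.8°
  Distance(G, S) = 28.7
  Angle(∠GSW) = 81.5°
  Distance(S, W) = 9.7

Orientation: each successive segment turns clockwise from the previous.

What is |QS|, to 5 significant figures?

16.503

Q is at the origin; QE runs at 100.9° with length 15.7, so E = (-2.9688, 15.417). ∠QEN = 59.3° gives EN at -19.800° from the x-axis; with |EN| = 21.8, N = (17.542, 8.0323). ∠ENG = 146.1° gives NG at -53.700° from the x-axis; with |NG| = 25.4, G = (32.580, -12.438). ∠NGS = 60.8° gives GS at -172.90° from the x-axis; with |GS| = 28.7, S = (4.0996, -15.986). Then |QS| = |S − Q| = 16.503.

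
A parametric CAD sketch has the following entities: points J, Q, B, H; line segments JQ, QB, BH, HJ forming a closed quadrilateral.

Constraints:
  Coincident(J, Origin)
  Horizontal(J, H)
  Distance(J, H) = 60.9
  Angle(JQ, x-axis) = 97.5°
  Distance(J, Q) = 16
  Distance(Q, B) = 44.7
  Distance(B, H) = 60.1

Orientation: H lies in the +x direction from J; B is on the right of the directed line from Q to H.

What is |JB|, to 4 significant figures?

28.80

Checks: |QB| = 44.70 ✓; |BH| = 60.10 ✓.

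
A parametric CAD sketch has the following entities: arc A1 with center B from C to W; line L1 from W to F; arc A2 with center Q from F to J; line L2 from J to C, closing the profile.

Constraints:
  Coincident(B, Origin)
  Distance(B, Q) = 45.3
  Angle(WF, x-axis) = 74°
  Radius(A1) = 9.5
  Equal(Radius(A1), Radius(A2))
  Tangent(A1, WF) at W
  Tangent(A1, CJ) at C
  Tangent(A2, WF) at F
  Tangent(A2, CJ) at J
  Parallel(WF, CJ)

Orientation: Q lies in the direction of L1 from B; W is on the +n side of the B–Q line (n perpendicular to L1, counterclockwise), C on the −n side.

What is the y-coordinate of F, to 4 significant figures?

46.16

Tangency of A1 to both parallel lines with radius 9.5 puts W and C at B ± 9.5·n: W = (-9.132, 2.619), C = (9.132, -2.619). Equal radii place F and J the same way about Q: F = Q + 9.5·n = (3.354, 46.16), J = Q − 9.5·n = (21.62, 40.93). So F.y = 46.16.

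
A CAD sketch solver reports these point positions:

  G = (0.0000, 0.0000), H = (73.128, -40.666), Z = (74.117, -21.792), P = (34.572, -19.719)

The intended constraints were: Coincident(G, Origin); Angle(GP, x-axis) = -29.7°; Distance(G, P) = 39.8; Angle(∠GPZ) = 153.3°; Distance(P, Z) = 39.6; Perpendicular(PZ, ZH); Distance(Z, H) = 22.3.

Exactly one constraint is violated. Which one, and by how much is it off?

Distance(Z, H) = 22.3 — off by 3.40.

G = (0.00, 0.00) ✓; GP at -29.70° ✓; |GP| = 39.80 ✓; ∠GPZ = 153.3° ✓; |PZ| = 39.60 ✓; ∠(PZ, ZH) = 90.00° ✓; |ZH| = 18.90 ✗.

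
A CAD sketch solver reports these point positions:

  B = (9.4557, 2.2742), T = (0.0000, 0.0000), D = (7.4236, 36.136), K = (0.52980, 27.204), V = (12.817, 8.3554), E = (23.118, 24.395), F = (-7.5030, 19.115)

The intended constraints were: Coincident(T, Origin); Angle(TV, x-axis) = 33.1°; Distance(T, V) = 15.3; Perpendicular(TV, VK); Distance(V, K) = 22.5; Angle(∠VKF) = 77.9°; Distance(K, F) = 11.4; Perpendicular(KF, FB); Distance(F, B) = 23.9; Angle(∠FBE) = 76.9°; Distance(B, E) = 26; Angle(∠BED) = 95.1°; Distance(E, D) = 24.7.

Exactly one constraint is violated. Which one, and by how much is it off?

Distance(E, D) = 24.7 — off by 5.10.

T = (0.00, 0.00) ✓; TV at 33.10° ✓; |TV| = 15.30 ✓; ∠(TV, VK) = 90.00° ✓; |VK| = 22.50 ✓; ∠VKF = 77.90° ✓; |KF| = 11.40 ✓; ∠(KF, FB) = 90.00° ✓; |FB| = 23.90 ✓; ∠FBE = 76.90° ✓; |BE| = 26.00 ✓; ∠BED = 95.10° ✓; |ED| = 19.60 ✗.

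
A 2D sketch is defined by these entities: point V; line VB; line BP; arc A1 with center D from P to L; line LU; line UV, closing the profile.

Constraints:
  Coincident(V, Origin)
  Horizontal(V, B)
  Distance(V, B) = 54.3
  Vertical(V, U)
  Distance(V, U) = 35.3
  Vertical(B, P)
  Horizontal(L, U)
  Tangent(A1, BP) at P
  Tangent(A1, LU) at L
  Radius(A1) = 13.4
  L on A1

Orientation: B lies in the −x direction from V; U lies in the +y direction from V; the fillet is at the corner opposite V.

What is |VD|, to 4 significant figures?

46.39

V is at the origin; VB is horizontal with |VB| = 54.3 and B on the −x side, so B = (-54.30, 0.000). VU is vertical with |VU| = 35.3 and U on the +y side, so U = (0.000, 35.30). The virtual corner opposite V is at (-54.30, 35.30). Since A1 is tangent to BP there, DP ⟂ BP and A1 meets LU tangentially, so DL is at right angles to LU, with radius 13.4, so the center D sits 13.4 in from both sides at D = (-40.90, 21.90). Then |VD| = |D − V| = 46.39.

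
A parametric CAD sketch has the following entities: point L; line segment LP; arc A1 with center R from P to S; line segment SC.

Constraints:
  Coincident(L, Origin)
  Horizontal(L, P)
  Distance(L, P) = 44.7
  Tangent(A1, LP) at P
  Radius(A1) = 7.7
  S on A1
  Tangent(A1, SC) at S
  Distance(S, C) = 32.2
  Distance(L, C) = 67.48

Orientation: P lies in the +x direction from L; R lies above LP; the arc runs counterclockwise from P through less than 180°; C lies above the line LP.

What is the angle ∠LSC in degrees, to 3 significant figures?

102°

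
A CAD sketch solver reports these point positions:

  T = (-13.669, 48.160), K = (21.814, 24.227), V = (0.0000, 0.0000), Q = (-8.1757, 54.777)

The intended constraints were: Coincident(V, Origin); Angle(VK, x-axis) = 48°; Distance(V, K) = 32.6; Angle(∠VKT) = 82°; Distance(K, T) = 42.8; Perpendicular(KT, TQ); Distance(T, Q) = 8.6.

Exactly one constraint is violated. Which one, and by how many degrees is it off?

Perpendicular(KT, TQ) — off by 5.70°.

V = (0.00, 0.00) ✓; VK at 48.00° ✓; |VK| = 32.60 ✓; ∠VKT = 82.00° ✓; |KT| = 42.80 ✓; ∠(KT, TQ) = 95.70° ✗; |TQ| = 8.600 ✓.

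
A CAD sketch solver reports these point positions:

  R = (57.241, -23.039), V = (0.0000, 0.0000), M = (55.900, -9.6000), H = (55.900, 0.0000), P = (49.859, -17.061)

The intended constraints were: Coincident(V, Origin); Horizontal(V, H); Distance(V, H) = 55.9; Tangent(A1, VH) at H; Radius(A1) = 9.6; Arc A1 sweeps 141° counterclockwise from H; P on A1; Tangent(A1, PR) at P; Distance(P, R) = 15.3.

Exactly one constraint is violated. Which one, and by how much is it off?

Distance(P, R) = 15.3 — off by 5.80.

V = (0.00, 0.00) ✓; V.y = 0.00, H.y = 0.00 ✓; |VH| = 55.90 ✓; ∠(MH, HV) = 90.00° ✓; |MH| = 9.600 ✓; bearing(M→P) − bearing(M→H) = 141.0° ✓; |MP| = 9.600 ✓; ∠(MP, PR) = 90.00° ✓; |PR| = 9.499 ✗.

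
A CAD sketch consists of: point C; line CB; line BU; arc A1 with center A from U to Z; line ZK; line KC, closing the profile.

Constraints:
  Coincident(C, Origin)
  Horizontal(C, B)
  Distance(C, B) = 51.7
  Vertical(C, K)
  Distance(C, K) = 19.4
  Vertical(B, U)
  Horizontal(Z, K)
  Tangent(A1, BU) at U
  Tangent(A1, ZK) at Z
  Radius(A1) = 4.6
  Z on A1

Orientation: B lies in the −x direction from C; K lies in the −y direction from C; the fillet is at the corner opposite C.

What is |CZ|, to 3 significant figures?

50.9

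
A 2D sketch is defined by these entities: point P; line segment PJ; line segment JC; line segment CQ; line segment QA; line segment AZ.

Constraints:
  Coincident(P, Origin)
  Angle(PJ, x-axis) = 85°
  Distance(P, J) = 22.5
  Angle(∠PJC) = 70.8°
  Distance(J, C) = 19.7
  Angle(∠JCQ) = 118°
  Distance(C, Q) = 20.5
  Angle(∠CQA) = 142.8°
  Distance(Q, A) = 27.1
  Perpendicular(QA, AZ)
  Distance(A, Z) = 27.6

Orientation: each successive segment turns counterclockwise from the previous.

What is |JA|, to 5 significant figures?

51.344

P is at the origin; PJ runs at 85.0° with length 22.5, so J = (1.9610, 22.414). ∠PJC = 70.8° gives JC at -165.80° from the x-axis; with |JC| = 19.7, C = (-17.137, 17.582). ∠JCQ = 118.0° gives CQ at -103.80° from the x-axis; with |CQ| = 20.5, Q = (-22.027, -2.3264). ∠CQA = 142.8° gives QA at -66.600° from the x-axis; with |QA| = 27.1, A = (-11.264, -27.198). Then |JA| = |A − J| = 51.344.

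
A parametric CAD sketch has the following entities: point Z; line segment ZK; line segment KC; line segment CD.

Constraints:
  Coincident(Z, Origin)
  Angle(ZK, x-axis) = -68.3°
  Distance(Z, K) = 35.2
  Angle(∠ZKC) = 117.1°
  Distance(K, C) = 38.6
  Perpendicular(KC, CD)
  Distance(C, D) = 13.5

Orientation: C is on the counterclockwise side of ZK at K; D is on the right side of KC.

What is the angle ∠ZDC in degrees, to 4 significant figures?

50.63°

Z is at the origin; ZK runs at -68.3° with length 35.2, so K = 35.2·(cos -68.3°, sin -68.3°) = (13.02, -32.71). ∠ZKC = 117.1°, so KC runs at -68.3° + (180° − 117.1°) = -5.400° from the x-axis; with |KC| = 38.6, C = K + 38.6·(cos -5.400°, sin -5.400°) = (51.44, -36.34). KC ⟂ CD; with |CD| = 13.5 on the right of KC, D = C + 13.5·(-0.09411, -0.9956) = (50.17, -49.78). Then cos ∠ZDC = DZ·DC / (|DZ||DC|), giving 50.63°.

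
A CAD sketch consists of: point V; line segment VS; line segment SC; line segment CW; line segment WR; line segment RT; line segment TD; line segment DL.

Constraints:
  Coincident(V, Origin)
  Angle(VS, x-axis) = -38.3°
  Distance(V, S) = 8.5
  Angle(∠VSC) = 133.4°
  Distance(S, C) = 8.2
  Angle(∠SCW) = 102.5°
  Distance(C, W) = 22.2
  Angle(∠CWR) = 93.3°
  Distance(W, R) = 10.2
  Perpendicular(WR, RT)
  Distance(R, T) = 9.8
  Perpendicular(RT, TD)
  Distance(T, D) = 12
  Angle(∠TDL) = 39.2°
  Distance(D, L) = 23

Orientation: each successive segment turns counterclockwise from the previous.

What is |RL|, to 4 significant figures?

7.507

RT ⟂ TD, so TD runs at -7.500°; with |TD| = 12.0, D = (16.92, 8.105). ∠TDL = 39.2° gives DL at 133.3° from the x-axis; with |DL| = 23.0, L = (1.142, 24.84). Then |RL| = |L − R| = 7.507.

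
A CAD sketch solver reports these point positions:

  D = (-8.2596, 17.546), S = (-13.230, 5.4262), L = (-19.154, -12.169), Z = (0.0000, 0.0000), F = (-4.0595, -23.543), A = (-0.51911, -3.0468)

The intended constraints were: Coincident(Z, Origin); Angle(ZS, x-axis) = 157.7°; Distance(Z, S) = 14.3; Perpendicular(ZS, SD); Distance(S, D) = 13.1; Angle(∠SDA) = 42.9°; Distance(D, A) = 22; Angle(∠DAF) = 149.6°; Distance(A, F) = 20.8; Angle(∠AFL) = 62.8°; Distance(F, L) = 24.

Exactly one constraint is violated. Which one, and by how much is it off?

Distance(F, L) = 24 — off by 5.10.

Z = (0.00, 0.00) ✓; ZS at 157.7° ✓; |ZS| = 14.30 ✓; ∠(ZS, SD) = 90.00° ✓; |SD| = 13.10 ✓; ∠SDA = 42.90° ✓; |DA| = 22.00 ✓; ∠DAF = 149.6° ✓; |AF| = 20.80 ✓; ∠AFL = 62.80° ✓; |FL| = 18.90 ✗.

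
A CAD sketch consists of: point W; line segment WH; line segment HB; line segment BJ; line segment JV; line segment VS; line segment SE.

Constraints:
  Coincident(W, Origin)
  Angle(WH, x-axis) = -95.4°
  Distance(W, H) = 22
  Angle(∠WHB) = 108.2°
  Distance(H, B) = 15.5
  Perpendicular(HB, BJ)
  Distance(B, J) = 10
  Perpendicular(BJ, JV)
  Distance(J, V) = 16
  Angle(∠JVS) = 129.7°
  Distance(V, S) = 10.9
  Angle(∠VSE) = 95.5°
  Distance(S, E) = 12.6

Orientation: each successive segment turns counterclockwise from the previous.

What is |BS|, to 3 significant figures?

23.0

W is at the origin; WH runs at -95.4° with length 22.0, so H = (-2.07, -21.9). ∠WHB = 108.2° gives HB at -23.6° from the x-axis; with |HB| = 15.5, B = (12.1, -28.1). HB is perpendicular to BJ, so BJ runs at 66.4°; with |BJ| = 10.0, J = (16.1, -18.9). BJ is perpendicular to JV, so JV runs at 156°; with |JV| = 16.0, V = (1.47, -12.5). ∠JVS = 129.7° gives VS at -153° from the x-axis; with |VS| = 10.9, S = (-8.26, -17.4). Then |BS| = |S − B| = 23.0.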